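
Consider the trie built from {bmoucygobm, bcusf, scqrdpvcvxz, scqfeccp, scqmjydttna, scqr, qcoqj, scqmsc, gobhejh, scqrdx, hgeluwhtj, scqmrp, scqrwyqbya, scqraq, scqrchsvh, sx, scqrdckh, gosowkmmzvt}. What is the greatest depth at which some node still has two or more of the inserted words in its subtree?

5

Look for the deepest trie node that still has at least two words in its subtree.
e.g. "scqrdckh" and "scqrdpvcvxz" share the prefix "scqrd" of length 5; no pair shares a longer one.
Longest shared-prefix length: 5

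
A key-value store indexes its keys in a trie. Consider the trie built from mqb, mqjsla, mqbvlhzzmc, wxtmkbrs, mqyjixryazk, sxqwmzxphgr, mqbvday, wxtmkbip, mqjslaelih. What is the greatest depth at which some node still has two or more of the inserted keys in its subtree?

Equivalently: take the maximum, over all pairs, of their longest common prefix length.
e.g. "mqjsla" and "mqjslaelih" share the prefix "mqjsla" of length 6; no pair shares a longer one.
Longest shared-prefix length: 6

6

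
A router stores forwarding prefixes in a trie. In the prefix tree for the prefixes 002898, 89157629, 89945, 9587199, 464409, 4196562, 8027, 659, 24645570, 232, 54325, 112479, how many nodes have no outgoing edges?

12

A leaf is a node with no children — equivalently, the end of a word that is not a proper prefix of any other stored word.
Those words: "002898", "112479", "232", "24645570", "4196562", "464409", "54325", "659", "8027", "89157629", "89945", "9587199"
Leaf count: 12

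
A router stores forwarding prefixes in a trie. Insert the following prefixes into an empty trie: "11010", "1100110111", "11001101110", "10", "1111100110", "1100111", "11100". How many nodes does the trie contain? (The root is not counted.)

For each word, the new-node count is its length minus the longest prefix already in the trie:
  "11010" → 5 new (1, 1, 0, 1, 0)
  "1100110111" → prefix "110" already present; 7 new (0, 1, 1, 0, 1, 1, 1)
  "11001101110" → prefix "1100110111" already present; 1 new (0)
  "10" → prefix "1" already present; 1 new (0)
  "1111100110" → prefix "11" already present; 8 new (1, 1, 1, 0, 0, 1, 1, 0)
  "1100111" → prefix "110011" already present; 1 new (1)
  "11100" → prefix "111" already present; 2 new (0, 0)
Total nodes = 5 + 7 + 1 + 1 + 8 + 1 + 2 = 25

25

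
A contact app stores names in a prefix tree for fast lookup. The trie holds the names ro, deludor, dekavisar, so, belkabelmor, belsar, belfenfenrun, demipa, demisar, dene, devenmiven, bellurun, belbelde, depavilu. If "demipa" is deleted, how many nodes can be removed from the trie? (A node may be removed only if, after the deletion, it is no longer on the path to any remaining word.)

2

A node on "demipa"'s path can go only if nothing else ends at it or branches off below it.
The suffix "pa" (2 nodes) is used only by "demipa"; the node for "demi" still has the child "s", so pruning stops there.
Nodes removed: 2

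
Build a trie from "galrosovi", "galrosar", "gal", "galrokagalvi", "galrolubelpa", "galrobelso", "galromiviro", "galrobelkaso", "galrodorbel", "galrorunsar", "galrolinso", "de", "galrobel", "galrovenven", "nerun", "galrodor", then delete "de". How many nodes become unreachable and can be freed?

2

After clearing the end-marker at "de", prune upward until reaching a node still needed by another word.
No other word shares any prefix with "de", so all 2 of its nodes go.
Nodes removed: 2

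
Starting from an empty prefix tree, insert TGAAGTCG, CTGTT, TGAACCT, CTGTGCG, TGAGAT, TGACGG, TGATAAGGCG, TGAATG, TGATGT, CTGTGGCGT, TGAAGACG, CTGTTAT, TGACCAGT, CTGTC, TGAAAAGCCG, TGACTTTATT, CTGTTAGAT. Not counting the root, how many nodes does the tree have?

65

Insert word by word; a character creates a node only if that edge doesn't already exist:
  "TGAAGTCG" → 8 new (T, G, A, A, G, T, C, G)
  "CTGTT" → 5 new (C, T, G, T, T)
  "TGAACCT" → prefix "TGAA" already present; 3 new (C, C, T)
  "CTGTGCG" → prefix "CTGT" already present; 3 new (G, C, G)
  "TGAGAT" → prefix "TGA" already present; 3 new (G, A, T)
  "TGACGG" → prefix "TGA" already present; 3 new (C, G, G)
  "TGATAAGGCG" → prefix "TGA" already present; 7 new (T, A, A, G, G, C, G)
  "TGAATG" → prefix "TGAA" already present; 2 new (T, G)
  "TGATGT" → prefix "TGAT" already present; 2 new (G, T)
  "CTGTGGCGT" → prefix "CTGTG" already present; 4 new (G, C, G, T)
  "TGAAGACG" → prefix "TGAAG" already present; 3 new (A, C, G)
  "CTGTTAT" → prefix "CTGTT" already present; 2 new (A, T)
  "TGACCAGT" → prefix "TGAC" already present; 4 new (C, A, G, T)
  "CTGTC" → prefix "CTGT" already present; 1 new (C)
  "TGAAAAGCCG" → prefix "TGAA" already present; 6 new (A, A, G, C, C, G)
  "TGACTTTATT" → prefix "TGAC" already present; 6 new (T, T, T, A, T, T)
  "CTGTTAGAT" → prefix "CTGTTA" already present; 3 new (G, A, T)
Total nodes = 8 + 5 + 3 + 3 + 3 + 3 + 7 + 2 + 2 + 4 + 3 + 2 + 4 + 1 + 6 + 6 + 3 = 65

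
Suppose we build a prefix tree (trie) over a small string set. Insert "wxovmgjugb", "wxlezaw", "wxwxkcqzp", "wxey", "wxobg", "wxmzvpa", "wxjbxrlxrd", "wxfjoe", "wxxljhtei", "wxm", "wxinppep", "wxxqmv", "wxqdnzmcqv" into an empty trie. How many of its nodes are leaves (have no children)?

12

Leaves are exactly the stored words that no other stored word extends.
Those words: "wxey", "wxfjoe", "wxinppep", "wxjbxrlxrd", "wxlezaw", "wxmzvpa", "wxobg", "wxovmgjugb", "wxqdnzmcqv", "wxwxkcqzp", "wxxljhtei", "wxxqmv"
Leaf count: 12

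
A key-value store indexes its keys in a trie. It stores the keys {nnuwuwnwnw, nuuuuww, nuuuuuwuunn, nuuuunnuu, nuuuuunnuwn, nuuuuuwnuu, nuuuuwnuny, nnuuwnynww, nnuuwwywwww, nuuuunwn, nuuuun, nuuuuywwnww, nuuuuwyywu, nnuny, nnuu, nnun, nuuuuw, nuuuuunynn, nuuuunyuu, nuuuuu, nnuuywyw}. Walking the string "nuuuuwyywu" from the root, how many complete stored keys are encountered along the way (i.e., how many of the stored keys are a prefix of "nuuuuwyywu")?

2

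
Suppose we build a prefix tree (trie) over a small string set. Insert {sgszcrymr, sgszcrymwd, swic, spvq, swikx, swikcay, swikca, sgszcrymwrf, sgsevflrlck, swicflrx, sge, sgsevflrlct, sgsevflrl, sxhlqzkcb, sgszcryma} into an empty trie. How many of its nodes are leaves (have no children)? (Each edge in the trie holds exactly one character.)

A leaf is a node with no children — equivalently, the end of a word that is not a proper prefix of any other stored word.
Those words: "sge", "sgsevflrlck", "sgsevflrlct", "sgszcryma", "sgszcrymr", "sgszcrymwd", "sgszcrymwrf", "spvq", "swicflrx", "swikcay", "swikx", "sxhlqzkcb"
Leaf count: 12

12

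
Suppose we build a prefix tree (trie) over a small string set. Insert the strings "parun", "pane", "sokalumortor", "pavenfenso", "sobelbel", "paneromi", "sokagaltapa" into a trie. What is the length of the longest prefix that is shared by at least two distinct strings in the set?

4

Look for the deepest trie node that still has at least two words in its subtree.
"pane" and "paneromi" agree on "pane" (4 characters) before diverging; nothing deeper is shared.
Longest shared-prefix length: 4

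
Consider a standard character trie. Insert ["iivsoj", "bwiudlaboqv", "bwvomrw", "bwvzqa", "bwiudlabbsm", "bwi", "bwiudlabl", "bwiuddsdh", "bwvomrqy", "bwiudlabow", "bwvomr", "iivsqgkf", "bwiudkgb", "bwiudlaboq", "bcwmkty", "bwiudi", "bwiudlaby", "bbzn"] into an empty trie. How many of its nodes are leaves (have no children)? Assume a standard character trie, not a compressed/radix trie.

A leaf is a node with no children — equivalently, the end of a word that is not a proper prefix of any other stored word.
Those words: "bbzn", "bcwmkty", "bwiuddsdh", "bwiudi", "bwiudkgb", "bwiudlabbsm", "bwiudlabl", "bwiudlaboqv", "bwiudlabow", "bwiudlaby", "bwvomrqy", "bwvomrw", "bwvzqa", "iivsoj", "iivsqgkf"
Leaf count: 15

15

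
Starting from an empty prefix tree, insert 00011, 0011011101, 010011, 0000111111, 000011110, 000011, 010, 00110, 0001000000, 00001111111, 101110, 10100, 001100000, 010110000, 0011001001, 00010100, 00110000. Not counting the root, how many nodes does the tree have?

58

Insert word by word; a character creates a node only if that edge doesn't already exist:
  "00011" → 5 new (0, 0, 0, 1, 1)
  "0011011101" → prefix "00" already present; 8 new (1, 1, 0, 1, 1, 1, 0, 1)
  "010011" → prefix "0" already present; 5 new (1, 0, 0, 1, 1)
  "0000111111" → prefix "000" already present; 7 new (0, 1, 1, 1, 1, 1, 1)
  "000011110" → prefix "00001111" already present; 1 new (0)
  "000011" → prefix "000011" already present; 0 new (none)
  "010" → prefix "010" already present; 0 new (none)
  "00110" → prefix "00110" already present; 0 new (none)
  "0001000000" → prefix "0001" already present; 6 new (0, 0, 0, 0, 0, 0)
  "00001111111" → prefix "0000111111" already present; 1 new (1)
  "101110" → 6 new (1, 0, 1, 1, 1, 0)
  "10100" → prefix "101" already present; 2 new (0, 0)
  "001100000" → prefix "00110" already present; 4 new (0, 0, 0, 0)
  "010110000" → prefix "010" already present; 6 new (1, 1, 0, 0, 0, 0)
  "0011001001" → prefix "001100" already present; 4 new (1, 0, 0, 1)
  "00010100" → prefix "00010" already present; 3 new (1, 0, 0)
  "00110000" → prefix "00110000" already present; 0 new (none)
Total nodes = 5 + 8 + 5 + 7 + 1 + 0 + 0 + 0 + 6 + 1 + 6 + 2 + 4 + 6 + 4 + 3 + 0 = 58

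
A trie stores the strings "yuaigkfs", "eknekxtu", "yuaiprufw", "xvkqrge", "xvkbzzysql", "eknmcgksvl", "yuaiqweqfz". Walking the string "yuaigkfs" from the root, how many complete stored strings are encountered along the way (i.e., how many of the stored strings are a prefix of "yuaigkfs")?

Check each prefix of "yuaigkfs" against the stored set — each match is an end-marker on the path.
Prefixes of the query that are stored words: "yuaigkfs"
Count: 1

1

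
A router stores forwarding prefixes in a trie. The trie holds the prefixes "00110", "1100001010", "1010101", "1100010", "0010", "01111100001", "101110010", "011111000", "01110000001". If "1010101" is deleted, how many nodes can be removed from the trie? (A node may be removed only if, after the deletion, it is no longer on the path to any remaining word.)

4

After clearing the end-marker at "1010101", prune upward until reaching a node still needed by another word.
The suffix "0101" (4 nodes) is used only by "1010101"; the node for "101" still has the child "1", so pruning stops there.
Nodes removed: 4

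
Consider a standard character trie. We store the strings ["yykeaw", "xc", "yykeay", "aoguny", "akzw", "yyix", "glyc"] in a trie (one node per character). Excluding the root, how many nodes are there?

For each word, the new-node count is its length minus the longest prefix already in the trie:
  "yykeaw" → 6 new (y, y, k, e, a, w)
  "xc" → 2 new (x, c)
  "yykeay" → prefix "yykea" already present; 1 new (y)
  "aoguny" → 6 new (a, o, g, u, n, y)
  "akzw" → prefix "a" already present; 3 new (k, z, w)
  "yyix" → prefix "yy" already present; 2 new (i, x)
  "glyc" → 4 new (g, l, y, c)
Total nodes = 6 + 2 + 1 + 6 + 3 + 2 + 4 = 24

24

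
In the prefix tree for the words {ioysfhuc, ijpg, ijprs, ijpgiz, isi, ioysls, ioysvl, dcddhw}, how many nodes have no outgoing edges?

A leaf is a node with no children — equivalently, the end of a word that is not a proper prefix of any other stored word.
Those words: "dcddhw", "ijpgiz", "ijprs", "ioysfhuc", "ioysls", "ioysvl", "isi"
Leaf count: 7

7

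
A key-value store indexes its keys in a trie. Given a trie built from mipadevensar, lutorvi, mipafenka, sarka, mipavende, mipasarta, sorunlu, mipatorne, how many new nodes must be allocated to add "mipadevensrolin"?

5

The longest prefix of "mipadevensrolin" already in the trie is "mipadevens" (length 10).
Each of the 5 remaining characters creates one node.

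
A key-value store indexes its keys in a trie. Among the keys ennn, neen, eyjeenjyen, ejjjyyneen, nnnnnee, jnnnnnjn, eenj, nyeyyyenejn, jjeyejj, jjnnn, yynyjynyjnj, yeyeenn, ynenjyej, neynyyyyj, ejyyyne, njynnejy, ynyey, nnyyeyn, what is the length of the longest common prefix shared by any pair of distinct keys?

Equivalently: take the maximum, over all pairs, of their longest common prefix length.
e.g. "ejjjyyneen" and "ejyyyne" share the prefix "ej" of length 2; no pair shares a longer one.
Longest shared-prefix length: 2

2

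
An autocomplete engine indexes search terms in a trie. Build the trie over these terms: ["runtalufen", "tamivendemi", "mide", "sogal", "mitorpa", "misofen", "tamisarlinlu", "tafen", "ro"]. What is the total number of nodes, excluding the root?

52

Count nodes per top-level branch (shared prefixes stored once):
  'm'-branch (mide, misofen, mitorpa): 14 nodes
  'r'-branch (ro, runtalufen): 11 nodes
  's'-branch (sogal): 5 nodes
  't'-branch (tafen, tamisarlinlu, tamivendemi): 22 nodes
Sum: 52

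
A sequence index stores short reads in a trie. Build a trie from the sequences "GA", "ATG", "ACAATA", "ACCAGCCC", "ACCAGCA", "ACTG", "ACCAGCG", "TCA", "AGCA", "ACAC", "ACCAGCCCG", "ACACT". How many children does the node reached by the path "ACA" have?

Follow the path "ACA" to its node, then look at its outgoing edges.
Distinct next characters after "ACA": A, C.
That node has 2 child edges.

2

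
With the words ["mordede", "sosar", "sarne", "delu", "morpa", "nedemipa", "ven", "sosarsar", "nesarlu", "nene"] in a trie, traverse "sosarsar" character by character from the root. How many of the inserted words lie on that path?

Walk "sosarsar" from the root; an end-of-word marker is hit whenever a stored word is a prefix of "sosarsar".
Prefixes of the query that are stored words: "sosar", "sosarsar"
Count: 2

2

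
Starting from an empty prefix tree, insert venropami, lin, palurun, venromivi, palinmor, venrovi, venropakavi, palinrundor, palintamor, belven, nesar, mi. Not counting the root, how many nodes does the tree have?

Count nodes per top-level branch (shared prefixes stored once):
  'b'-branch (belven): 6 nodes
  'l'-branch (lin): 3 nodes
  'm'-branch (mi): 2 nodes
  'n'-branch (nesar): 5 nodes
  'p'-branch (palinmor, palinrundor, palintamor, palurun): 23 nodes
  'v'-branch (venromivi, venropakavi, venropami, venrovi): 19 nodes
Sum: 58

58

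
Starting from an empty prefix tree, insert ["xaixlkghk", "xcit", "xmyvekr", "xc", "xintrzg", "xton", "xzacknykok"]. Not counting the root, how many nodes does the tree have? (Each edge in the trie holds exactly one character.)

36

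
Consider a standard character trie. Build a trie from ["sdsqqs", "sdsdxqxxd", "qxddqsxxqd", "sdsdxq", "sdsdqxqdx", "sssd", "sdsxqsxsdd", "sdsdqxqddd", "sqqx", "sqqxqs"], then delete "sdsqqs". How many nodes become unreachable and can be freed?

A node on "sdsqqs"'s path can go only if nothing else ends at it or branches off below it.
The suffix "qqs" (3 nodes) is used only by "sdsqqs"; the node for "sds" still has the child "d", so pruning stops there.
Nodes removed: 3

3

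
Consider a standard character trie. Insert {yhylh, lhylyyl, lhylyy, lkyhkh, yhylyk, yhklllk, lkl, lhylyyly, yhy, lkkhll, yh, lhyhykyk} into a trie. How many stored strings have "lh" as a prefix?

4

Traverse to the node for "lh", then collect every word in that subtree.
Matches: "lhyhykyk", "lhylyy", "lhylyyl", "lhylyyly"
Count: 4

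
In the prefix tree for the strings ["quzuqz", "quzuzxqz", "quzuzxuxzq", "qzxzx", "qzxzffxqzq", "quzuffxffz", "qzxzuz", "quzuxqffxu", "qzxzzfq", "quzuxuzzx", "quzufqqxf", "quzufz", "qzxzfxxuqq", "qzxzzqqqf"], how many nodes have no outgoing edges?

14

Leaves are exactly the stored words that no other stored word extends.
Those words: "quzuffxffz", "quzufqqxf", "quzufz", "quzuqz", "quzuxqffxu", "quzuxuzzx", "quzuzxqz", "quzuzxuxzq", "qzxzffxqzq", "qzxzfxxuqq", "qzxzuz", "qzxzx", "qzxzzfq", "qzxzzqqqf"
Leaf count: 14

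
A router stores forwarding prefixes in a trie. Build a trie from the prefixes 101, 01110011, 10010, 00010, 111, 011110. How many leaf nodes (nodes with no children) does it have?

A leaf is a node with no children — equivalently, the end of a word that is not a proper prefix of any other stored word.
Those words: "00010", "01110011", "011110", "10010", "101", "111"
Leaf count: 6

6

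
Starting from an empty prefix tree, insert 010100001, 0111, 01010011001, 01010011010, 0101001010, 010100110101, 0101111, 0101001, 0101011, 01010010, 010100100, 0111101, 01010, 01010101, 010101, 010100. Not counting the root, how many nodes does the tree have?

Trie structure (* marks end of a word):
(root)
└─ 0
   └─ 1
      ├─ 0
      │  └─ 1
      │     ├─ 0 *
      │     │  ├─ 0 *
      │     │  │  ├─ 0
      │     │  │  │  └─ 0
      │     │  │  │     └─ 1 *
      │     │  │  └─ 1 *
      │     │  │     ├─ 0 *
      │     │  │     │  ├─ 0 *
      │     │  │     │  └─ 1
      │     │  │     │     └─ 0 *
      │     │  │     └─ 1
      │     │  │        └─ 0
      │     │  │           ├─ 0
      │     │  │           │  └─ 1 *
      │     │  │           └─ 1
      │     │  │              └─ 0 *
      │     │  │                 └─ 1 *
      │     │  └─ 1 *
      │     │     ├─ 0
      │     │     │  └─ 1 *
      │     │     └─ 1 *
      │     └─ 1
      │        └─ 1
      │           └─ 1 *
      └─ 1
         └─ 1 *
            └─ 1
               └─ 0
                  └─ 1 *
Counting every labelled node above: 33.

33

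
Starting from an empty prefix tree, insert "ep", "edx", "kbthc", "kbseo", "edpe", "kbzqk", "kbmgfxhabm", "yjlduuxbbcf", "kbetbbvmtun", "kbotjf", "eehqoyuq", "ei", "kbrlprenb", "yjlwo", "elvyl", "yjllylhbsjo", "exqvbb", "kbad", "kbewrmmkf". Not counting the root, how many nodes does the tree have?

91

For each word, the new-node count is its length minus the longest prefix already in the trie:
  "ep" → 2 new (e, p)
  "edx" → prefix "e" already present; 2 new (d, x)
  "kbthc" → 5 new (k, b, t, h, c)
  "kbseo" → prefix "kb" already present; 3 new (s, e, o)
  "edpe" → prefix "ed" already present; 2 new (p, e)
  "kbzqk" → prefix "kb" already present; 3 new (z, q, k)
  "kbmgfxhabm" → prefix "kb" already present; 8 new (m, g, f, x, h, a, b, m)
  "yjlduuxbbcf" → 11 new (y, j, l, d, u, u, x, b, b, c, f)
  "kbetbbvmtun" → prefix "kb" already present; 9 new (e, t, b, b, v, m, t, u, n)
  "kbotjf" → prefix "kb" already present; 4 new (o, t, j, f)
  "eehqoyuq" → prefix "e" already present; 7 new (e, h, q, o, y, u, q)
  "ei" → prefix "e" already present; 1 new (i)
  "kbrlprenb" → prefix "kb" already present; 7 new (r, l, p, r, e, n, b)
  "yjlwo" → prefix "yjl" already present; 2 new (w, o)
  "elvyl" → prefix "e" already present; 4 new (l, v, y, l)
  "yjllylhbsjo" → prefix "yjl" already present; 8 new (l, y, l, h, b, s, j, o)
  "exqvbb" → prefix "e" already present; 5 new (x, q, v, b, b)
  "kbad" → prefix "kb" already present; 2 new (a, d)
  "kbewrmmkf" → prefix "kbe" already present; 6 new (w, r, m, m, k, f)
Total nodes = 2 + 2 + 5 + 3 + 2 + 3 + 8 + 11 + 9 + 4 + 7 + 1 + 7 + 2 + 4 + 8 + 5 + 2 + 6 = 91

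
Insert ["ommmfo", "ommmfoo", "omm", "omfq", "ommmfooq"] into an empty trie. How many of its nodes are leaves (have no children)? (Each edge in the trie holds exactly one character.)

2

Leaves are exactly the stored words that no other stored word extends.
Those words: "omfq", "ommmfooq"
Leaf count: 2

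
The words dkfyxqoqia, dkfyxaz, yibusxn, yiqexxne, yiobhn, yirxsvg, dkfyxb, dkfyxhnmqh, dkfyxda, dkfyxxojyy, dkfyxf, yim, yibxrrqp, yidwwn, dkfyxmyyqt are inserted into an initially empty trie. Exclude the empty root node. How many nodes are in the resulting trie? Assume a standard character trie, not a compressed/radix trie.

63

For each word, the new-node count is its length minus the longest prefix already in the trie:
  "dkfyxqoqia" → 10 new (d, k, f, y, x, q, o, q, i, a)
  "dkfyxaz" → prefix "dkfyx" already present; 2 new (a, z)
  "yibusxn" → 7 new (y, i, b, u, s, x, n)
  "yiqexxne" → prefix "yi" already present; 6 new (q, e, x, x, n, e)
  "yiobhn" → prefix "yi" already present; 4 new (o, b, h, n)
  "yirxsvg" → prefix "yi" already present; 5 new (r, x, s, v, g)
  "dkfyxb" → prefix "dkfyx" already present; 1 new (b)
  "dkfyxhnmqh" → prefix "dkfyx" already present; 5 new (h, n, m, q, h)
  "dkfyxda" → prefix "dkfyx" already present; 2 new (d, a)
  "dkfyxxojyy" → prefix "dkfyx" already present; 5 new (x, o, j, y, y)
  "dkfyxf" → prefix "dkfyx" already present; 1 new (f)
  "yim" → prefix "yi" already present; 1 new (m)
  "yibxrrqp" → prefix "yib" already present; 5 new (x, r, r, q, p)
  "yidwwn" → prefix "yi" already present; 4 new (d, w, w, n)
  "dkfyxmyyqt" → prefix "dkfyx" already present; 5 new (m, y, y, q, t)
Total nodes = 10 + 2 + 7 + 6 + 4 + 5 + 1 + 5 + 2 + 5 + 1 + 1 + 5 + 4 + 5 = 63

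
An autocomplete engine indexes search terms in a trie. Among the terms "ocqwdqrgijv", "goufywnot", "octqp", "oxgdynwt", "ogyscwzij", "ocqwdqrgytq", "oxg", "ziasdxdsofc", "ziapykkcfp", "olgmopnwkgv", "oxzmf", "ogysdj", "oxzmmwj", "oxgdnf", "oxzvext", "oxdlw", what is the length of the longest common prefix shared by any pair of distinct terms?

8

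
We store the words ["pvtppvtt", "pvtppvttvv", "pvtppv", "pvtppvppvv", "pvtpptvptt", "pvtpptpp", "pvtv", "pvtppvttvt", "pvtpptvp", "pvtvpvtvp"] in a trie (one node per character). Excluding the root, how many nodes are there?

28

Trie structure (* marks end of a word):
(root)
└─ p
   └─ v
      └─ t
         ├─ p
         │  └─ p
         │     ├─ t
         │     │  ├─ p
         │     │  │  └─ p *
         │     │  └─ v
         │     │     └─ p *
         │     │        └─ t
         │     │           └─ t *
         │     └─ v *
         │        ├─ p
         │        │  └─ p
         │        │     └─ v
         │        │        └─ v *
         │        └─ t
         │           └─ t *
         │              └─ v
         │                 ├─ t *
         │                 └─ v *
         └─ v *
            └─ p
               └─ v
                  └─ t
                     └─ v
                        └─ p *
Counting every labelled node above: 28.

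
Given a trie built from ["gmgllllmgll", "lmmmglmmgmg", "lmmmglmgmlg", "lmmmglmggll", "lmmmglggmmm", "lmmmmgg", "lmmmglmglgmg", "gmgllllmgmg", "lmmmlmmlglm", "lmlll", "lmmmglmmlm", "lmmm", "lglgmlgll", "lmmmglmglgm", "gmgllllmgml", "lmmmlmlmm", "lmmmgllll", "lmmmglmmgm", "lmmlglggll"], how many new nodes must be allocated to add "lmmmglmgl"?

Every character of "lmmmglmgl" already lies on an existing path (it is a prefix of some stored word).
No new nodes are needed: 0.

0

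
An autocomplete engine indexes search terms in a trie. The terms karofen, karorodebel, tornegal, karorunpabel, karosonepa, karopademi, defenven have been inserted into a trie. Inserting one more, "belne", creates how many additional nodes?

5

Nothing in the trie begins with "b"; the whole of "belne" is new.
5 − 0 = 5 new nodes.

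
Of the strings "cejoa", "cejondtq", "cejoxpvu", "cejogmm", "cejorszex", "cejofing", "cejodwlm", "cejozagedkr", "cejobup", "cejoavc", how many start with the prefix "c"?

10

Traverse to the node for "c", then collect every word in that subtree.
Words under "c": cejoa, cejoavc, cejobup, cejodwlm, cejofing, cejogmm, cejondtq, cejorszex, cejoxpvu, cejozagedkr
Count: 10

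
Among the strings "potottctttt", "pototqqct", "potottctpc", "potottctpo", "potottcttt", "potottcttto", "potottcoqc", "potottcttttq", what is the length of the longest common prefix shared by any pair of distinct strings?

The deepest shared node is where two words last agree before diverging.
e.g. "potottctttt" and "potottcttttq" share the prefix "potottctttt" of length 11; no pair shares a longer one.
Longest shared-prefix length: 11

11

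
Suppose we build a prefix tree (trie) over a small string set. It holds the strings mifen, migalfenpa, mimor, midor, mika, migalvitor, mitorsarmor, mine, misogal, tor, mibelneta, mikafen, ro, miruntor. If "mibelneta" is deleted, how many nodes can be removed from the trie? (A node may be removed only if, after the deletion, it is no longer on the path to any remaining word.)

7

After clearing the end-marker at "mibelneta", prune upward until reaching a node still needed by another word.
The suffix "belneta" (7 nodes) is used only by "mibelneta"; the node for "mi" still has the child "f", so pruning stops there.
Nodes removed: 7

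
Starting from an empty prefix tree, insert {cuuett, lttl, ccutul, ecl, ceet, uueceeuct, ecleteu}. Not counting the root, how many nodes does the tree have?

Count nodes per top-level branch (shared prefixes stored once):
  'c'-branch (ccutul, ceet, cuuett): 14 nodes
  'e'-branch (ecl, ecleteu): 7 nodes
  'l'-branch (lttl): 4 nodes
  'u'-branch (uueceeuct): 9 nodes
Sum: 34

34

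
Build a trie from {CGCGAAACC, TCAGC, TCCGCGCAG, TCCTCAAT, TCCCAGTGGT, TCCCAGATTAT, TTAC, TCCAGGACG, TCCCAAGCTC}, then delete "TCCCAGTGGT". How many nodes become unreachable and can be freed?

After clearing the end-marker at "TCCCAGTGGT", prune upward until reaching a node still needed by another word.
The suffix "TGGT" (4 nodes) is used only by "TCCCAGTGGT"; the node for "TCCCAG" still has the child "A", so pruning stops there.
Nodes removed: 4

4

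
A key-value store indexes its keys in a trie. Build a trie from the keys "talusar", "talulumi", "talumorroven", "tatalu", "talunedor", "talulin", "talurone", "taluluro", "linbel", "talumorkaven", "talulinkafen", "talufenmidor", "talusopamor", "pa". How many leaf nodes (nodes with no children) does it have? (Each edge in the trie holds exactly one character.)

13

Leaves are exactly the stored words that no other stored word extends.
Those words: "linbel", "pa", "talufenmidor", "talulinkafen", "talulumi", "taluluro", "talumorkaven", "talumorroven", "talunedor", "talurone", "talusar", "talusopamor", "tatalu"
Leaf count: 13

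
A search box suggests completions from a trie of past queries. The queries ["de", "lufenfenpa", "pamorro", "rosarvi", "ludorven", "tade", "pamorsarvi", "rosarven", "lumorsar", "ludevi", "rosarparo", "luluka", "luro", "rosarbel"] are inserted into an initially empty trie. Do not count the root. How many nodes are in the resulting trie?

For each word, the new-node count is its length minus the longest prefix already in the trie:
  "de" → 2 new (d, e)
  "lufenfenpa" → 10 new (l, u, f, e, n, f, e, n, p, a)
  "pamorro" → 7 new (p, a, m, o, r, r, o)
  "rosarvi" → 7 new (r, o, s, a, r, v, i)
  "ludorven" → prefix "lu" already present; 6 new (d, o, r, v, e, n)
  "tade" → 4 new (t, a, d, e)
  "pamorsarvi" → prefix "pamor" already present; 5 new (s, a, r, v, i)
  "rosarven" → prefix "rosarv" already present; 2 new (e, n)
  "lumorsar" → prefix "lu" already present; 6 new (m, o, r, s, a, r)
  "ludevi" → prefix "lud" already present; 3 new (e, v, i)
  "rosarparo" → prefix "rosar" already present; 4 new (p, a, r, o)
  "luluka" → prefix "lu" already present; 4 new (l, u, k, a)
  "luro" → prefix "lu" already present; 2 new (r, o)
  "rosarbel" → prefix "rosar" already present; 3 new (b, e, l)
Total nodes = 2 + 10 + 7 + 7 + 6 + 4 + 5 + 2 + 6 + 3 + 4 + 4 + 2 + 3 = 65

65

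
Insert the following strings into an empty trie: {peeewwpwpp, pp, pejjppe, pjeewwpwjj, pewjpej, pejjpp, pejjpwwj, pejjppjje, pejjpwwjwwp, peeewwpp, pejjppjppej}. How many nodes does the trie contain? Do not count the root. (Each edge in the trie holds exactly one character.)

For each word, the new-node count is its length minus the longest prefix already in the trie:
  "peeewwpwpp" → 10 new (p, e, e, e, w, w, p, w, p, p)
  "pp" → prefix "p" already present; 1 new (p)
  "pejjppe" → prefix "pe" already present; 5 new (j, j, p, p, e)
  "pjeewwpwjj" → prefix "p" already present; 9 new (j, e, e, w, w, p, w, j, j)
  "pewjpej" → prefix "pe" already present; 5 new (w, j, p, e, j)
  "pejjpp" → prefix "pejjpp" already present; 0 new (none)
  "pejjpwwj" → prefix "pejjp" already present; 3 new (w, w, j)
  "pejjppjje" → prefix "pejjpp" already present; 3 new (j, j, e)
  "pejjpwwjwwp" → prefix "pejjpwwj" already present; 3 new (w, w, p)
  "peeewwpp" → prefix "peeewwp" already present; 1 new (p)
  "pejjppjppej" → prefix "pejjppj" already present; 4 new (p, p, e, j)
Total nodes = 10 + 1 + 5 + 9 + 5 + 0 + 3 + 3 + 3 + 1 + 4 = 44

44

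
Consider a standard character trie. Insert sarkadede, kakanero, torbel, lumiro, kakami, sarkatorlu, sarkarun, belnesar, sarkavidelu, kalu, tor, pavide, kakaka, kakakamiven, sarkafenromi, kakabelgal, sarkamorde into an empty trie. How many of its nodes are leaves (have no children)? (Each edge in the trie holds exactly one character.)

15

A leaf is a node with no children — equivalently, the end of a word that is not a proper prefix of any other stored word.
Those words: "belnesar", "kakabelgal", "kakakamiven", "kakami", "kakanero", "kalu", "lumiro", "pavide", "sarkadede", "sarkafenromi", "sarkamorde", "sarkarun", "sarkatorlu", "sarkavidelu", "torbel"
Leaf count: 15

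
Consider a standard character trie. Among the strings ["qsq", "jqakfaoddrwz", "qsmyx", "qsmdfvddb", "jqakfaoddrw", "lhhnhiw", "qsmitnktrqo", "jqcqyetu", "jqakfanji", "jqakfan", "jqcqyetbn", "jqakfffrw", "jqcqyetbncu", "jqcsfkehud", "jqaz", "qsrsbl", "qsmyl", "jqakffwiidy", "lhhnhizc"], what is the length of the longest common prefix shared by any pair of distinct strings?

11

Equivalently: take the maximum, over all pairs, of their longest common prefix length.
e.g. "jqakfaoddrw" and "jqakfaoddrwz" share the prefix "jqakfaoddrw" of length 11; no pair shares a longer one.
Longest shared-prefix length: 11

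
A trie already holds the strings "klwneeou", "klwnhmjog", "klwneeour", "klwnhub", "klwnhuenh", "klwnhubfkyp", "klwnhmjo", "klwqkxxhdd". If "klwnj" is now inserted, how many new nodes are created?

Walking "klwnj" from the root, the first 4 characters ("klwn") follow existing edges; "j" is the first miss.
So 5 − 4 = 1 new nodes.

1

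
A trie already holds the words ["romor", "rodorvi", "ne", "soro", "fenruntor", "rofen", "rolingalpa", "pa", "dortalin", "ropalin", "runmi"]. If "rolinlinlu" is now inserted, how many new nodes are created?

5

Walking "rolinlinlu" from the root, the first 5 characters ("rolin") follow existing edges; "l" is the first miss.
So 10 − 5 = 5 new nodes.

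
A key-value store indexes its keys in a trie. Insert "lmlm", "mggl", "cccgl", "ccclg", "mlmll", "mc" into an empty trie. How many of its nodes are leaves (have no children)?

6

Leaves are exactly the stored words that no other stored word extends.
Those words: "cccgl", "ccclg", "lmlm", "mc", "mggl", "mlmll"
Leaf count: 6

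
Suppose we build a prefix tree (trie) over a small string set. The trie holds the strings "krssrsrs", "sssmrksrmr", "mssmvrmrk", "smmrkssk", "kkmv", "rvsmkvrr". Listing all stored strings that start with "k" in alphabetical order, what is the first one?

Words with prefix "k", in lexicographic order: "kkmv", "krssrsrs"
The 1st is kkmv.

kkmv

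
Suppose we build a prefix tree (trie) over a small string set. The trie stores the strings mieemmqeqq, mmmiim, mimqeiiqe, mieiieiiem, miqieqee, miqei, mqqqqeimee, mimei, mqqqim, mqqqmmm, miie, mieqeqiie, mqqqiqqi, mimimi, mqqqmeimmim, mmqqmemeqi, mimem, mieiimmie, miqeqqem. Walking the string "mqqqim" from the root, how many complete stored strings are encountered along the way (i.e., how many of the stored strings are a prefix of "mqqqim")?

1

Check each prefix of "mqqqim" against the stored set — each match is an end-marker on the path.
Prefixes of the query that are stored words: "mqqqim"
Count: 1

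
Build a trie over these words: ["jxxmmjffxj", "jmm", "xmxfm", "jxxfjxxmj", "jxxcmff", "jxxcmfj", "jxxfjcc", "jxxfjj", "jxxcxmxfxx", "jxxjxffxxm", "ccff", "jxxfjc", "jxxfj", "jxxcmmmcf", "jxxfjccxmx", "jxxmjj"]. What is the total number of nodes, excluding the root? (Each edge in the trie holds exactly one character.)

Trace insertions, counting only characters that open a new branch:
  "jxxmmjffxj" → 10 new (j, x, x, m, m, j, f, f, x, j)
  "jmm" → prefix "j" already present; 2 new (m, m)
  "xmxfm" → 5 new (x, m, x, f, m)
  "jxxfjxxmj" → prefix "jxx" already present; 6 new (f, j, x, x, m, j)
  "jxxcmff" → prefix "jxx" already present; 4 new (c, m, f, f)
  "jxxcmfj" → prefix "jxxcmf" already present; 1 new (j)
  "jxxfjcc" → prefix "jxxfj" already present; 2 new (c, c)
  "jxxfjj" → prefix "jxxfj" already present; 1 new (j)
  "jxxcxmxfxx" → prefix "jxxc" already present; 6 new (x, m, x, f, x, x)
  "jxxjxffxxm" → prefix "jxx" already present; 7 new (j, x, f, f, x, x, m)
  "ccff" → 4 new (c, c, f, f)
  "jxxfjc" → prefix "jxxfjc" already present; 0 new (none)
  "jxxfj" → prefix "jxxfj" already present; 0 new (none)
  "jxxcmmmcf" → prefix "jxxcm" already present; 4 new (m, m, c, f)
  "jxxfjccxmx" → prefix "jxxfjcc" already present; 3 new (x, m, x)
  "jxxmjj" → prefix "jxxm" already present; 2 new (j, j)
Total nodes = 10 + 2 + 5 + 6 + 4 + 1 + 2 + 1 + 6 + 7 + 4 + 0 + 0 + 4 + 3 + 2 = 57

57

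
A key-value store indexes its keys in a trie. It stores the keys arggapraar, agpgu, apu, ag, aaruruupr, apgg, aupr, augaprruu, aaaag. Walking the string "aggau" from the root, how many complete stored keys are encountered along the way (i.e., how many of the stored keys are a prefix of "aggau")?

1

Traverse "aggau" character by character; count nodes along the way that are marked as word ends.
Prefixes of the query that are stored words: "ag"
Count: 1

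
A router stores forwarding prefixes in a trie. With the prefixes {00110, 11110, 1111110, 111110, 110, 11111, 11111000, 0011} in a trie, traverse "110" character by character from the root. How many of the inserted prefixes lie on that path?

1

Traverse "110" character by character; count nodes along the way that are marked as word ends.
Prefixes of the query that are stored words: "110"
Count: 1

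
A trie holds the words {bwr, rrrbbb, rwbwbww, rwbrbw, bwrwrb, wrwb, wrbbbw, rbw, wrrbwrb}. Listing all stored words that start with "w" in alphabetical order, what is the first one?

Filter for "w…" and sort: "wrbbbw", "wrrbwrb", "wrwb"
The 1st is wrbbbw.

wrbbbw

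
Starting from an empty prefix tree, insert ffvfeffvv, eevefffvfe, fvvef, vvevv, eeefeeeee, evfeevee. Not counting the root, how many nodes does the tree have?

Insert word by word; a character creates a node only if that edge doesn't already exist:
  "ffvfeffvv" → 9 new (f, f, v, f, e, f, f, v, v)
  "eevefffvfe" → 10 new (e, e, v, e, f, f, f, v, f, e)
  "fvvef" → prefix "f" already present; 4 new (v, v, e, f)
  "vvevv" → 5 new (v, v, e, v, v)
  "eeefeeeee" → prefix "ee" already present; 7 new (e, f, e, e, e, e, e)
  "evfeevee" → prefix "e" already present; 7 new (v, f, e, e, v, e, e)
Total nodes = 9 + 10 + 4 + 5 + 7 + 7 = 42

42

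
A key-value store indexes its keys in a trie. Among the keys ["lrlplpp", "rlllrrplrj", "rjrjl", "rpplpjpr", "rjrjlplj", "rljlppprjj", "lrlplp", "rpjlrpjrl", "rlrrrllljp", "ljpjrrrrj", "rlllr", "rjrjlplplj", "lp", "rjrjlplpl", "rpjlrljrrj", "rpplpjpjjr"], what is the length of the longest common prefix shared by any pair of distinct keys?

9

The deepest shared node is where two words last agree before diverging.
"rjrjlplpl" and "rjrjlplplj" agree on "rjrjlplpl" (9 characters) before diverging; nothing deeper is shared.
Longest shared-prefix length: 9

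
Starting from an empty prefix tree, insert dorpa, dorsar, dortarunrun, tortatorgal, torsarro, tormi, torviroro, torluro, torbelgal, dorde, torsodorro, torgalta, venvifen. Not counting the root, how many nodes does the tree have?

71

Count nodes per top-level branch (shared prefixes stored once):
  'd'-branch (dorde, dorpa, dorsar, dortarunrun): 18 nodes
  't'-branch (torbelgal, torgalta, torluro, tormi, torsarro, torsodorro, tortatorgal, torviroro): 45 nodes
  'v'-branch (venvifen): 8 nodes
Sum: 71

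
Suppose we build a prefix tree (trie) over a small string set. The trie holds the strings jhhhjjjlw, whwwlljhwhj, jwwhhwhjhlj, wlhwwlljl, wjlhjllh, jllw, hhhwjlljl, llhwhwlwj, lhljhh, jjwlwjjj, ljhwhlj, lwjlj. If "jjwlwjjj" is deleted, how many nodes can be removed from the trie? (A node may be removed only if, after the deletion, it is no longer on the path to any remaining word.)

7

After clearing the end-marker at "jjwlwjjj", prune upward until reaching a node still needed by another word.
The suffix "jwlwjjj" (7 nodes) is used only by "jjwlwjjj"; the node for "j" still has the child "h", so pruning stops there.
Nodes removed: 7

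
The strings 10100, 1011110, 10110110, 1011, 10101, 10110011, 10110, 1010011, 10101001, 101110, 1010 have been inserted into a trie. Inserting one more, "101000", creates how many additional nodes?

The longest prefix of "101000" already in the trie is "10100" (length 5).
Each of the 1 remaining characters creates one node.

1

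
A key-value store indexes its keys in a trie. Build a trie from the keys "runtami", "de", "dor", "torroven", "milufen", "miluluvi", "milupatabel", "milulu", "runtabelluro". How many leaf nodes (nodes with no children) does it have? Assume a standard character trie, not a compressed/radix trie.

Leaves are exactly the stored words that no other stored word extends.
Those words: "de", "dor", "milufen", "miluluvi", "milupatabel", "runtabelluro", "runtami", "torroven"
Leaf count: 8

8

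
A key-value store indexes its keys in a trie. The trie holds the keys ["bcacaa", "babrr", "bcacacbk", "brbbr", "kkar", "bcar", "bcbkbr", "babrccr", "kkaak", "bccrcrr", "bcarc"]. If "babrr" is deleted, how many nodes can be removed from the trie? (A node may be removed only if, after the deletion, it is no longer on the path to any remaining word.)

1

A node on "babrr"'s path can go only if nothing else ends at it or branches off below it.
The suffix "r" (1 node) is used only by "babrr"; the node for "babr" still has the child "c", so pruning stops there.
Nodes removed: 1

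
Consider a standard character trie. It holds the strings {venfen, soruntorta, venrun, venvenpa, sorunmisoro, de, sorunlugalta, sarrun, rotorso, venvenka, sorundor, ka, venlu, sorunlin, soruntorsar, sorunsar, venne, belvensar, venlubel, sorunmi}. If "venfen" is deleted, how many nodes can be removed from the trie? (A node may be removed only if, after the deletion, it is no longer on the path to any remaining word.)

After clearing the end-marker at "venfen", prune upward until reaching a node still needed by another word.
The suffix "fen" (3 nodes) is used only by "venfen"; the node for "ven" still has the child "r", so pruning stops there.
Nodes removed: 3

3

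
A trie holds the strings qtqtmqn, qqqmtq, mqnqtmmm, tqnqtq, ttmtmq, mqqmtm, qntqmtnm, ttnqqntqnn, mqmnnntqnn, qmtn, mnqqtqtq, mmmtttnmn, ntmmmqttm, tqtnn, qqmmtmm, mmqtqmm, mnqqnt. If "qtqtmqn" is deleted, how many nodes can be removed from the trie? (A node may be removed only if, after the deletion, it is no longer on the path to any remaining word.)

6

Walk "qtqtmqn" from the leaf back toward the root, removing each node that no remaining word uses.
The suffix "tqtmqn" (6 nodes) is used only by "qtqtmqn"; the node for "q" still has the child "q", so pruning stops there.
Nodes removed: 6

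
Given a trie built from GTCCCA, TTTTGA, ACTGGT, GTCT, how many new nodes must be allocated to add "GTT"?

"GT" is already a path in the trie; the remaining "T" must be added.
Each of the 1 remaining characters creates one node.

1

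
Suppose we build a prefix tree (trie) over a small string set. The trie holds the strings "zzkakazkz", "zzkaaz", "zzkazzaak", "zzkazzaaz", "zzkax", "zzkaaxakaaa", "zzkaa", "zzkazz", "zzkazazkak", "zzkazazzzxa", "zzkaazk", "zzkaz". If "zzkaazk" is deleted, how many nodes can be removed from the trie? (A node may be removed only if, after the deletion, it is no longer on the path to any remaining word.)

After clearing the end-marker at "zzkaazk", prune upward until reaching a node still needed by another word.
The suffix "k" (1 node) is used only by "zzkaazk"; "zzkaaz" is itself a stored word, so pruning stops there.
Nodes removed: 1

1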